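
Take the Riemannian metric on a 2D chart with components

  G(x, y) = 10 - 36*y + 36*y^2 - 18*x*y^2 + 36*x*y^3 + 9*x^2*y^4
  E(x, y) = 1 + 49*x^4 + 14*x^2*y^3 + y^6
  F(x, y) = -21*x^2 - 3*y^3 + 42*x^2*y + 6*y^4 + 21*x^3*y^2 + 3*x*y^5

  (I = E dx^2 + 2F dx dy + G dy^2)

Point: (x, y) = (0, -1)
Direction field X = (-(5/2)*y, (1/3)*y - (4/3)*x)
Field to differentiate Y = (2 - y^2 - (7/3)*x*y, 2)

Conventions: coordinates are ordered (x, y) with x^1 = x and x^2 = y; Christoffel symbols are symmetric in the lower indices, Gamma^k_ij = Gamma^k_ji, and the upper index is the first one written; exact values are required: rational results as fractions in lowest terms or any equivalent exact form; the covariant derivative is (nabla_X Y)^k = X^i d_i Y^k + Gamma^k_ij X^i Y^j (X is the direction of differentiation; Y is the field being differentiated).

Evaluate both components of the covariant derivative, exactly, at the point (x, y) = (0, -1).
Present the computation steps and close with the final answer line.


E = 2, F = 9, G = 82 at the point
E_x = 0, E_y = -6, F_x = -3, F_y = -33, G_x = -54, G_y = -108
EG - F^2 = 83;  g^inv = (1/83) * [[82, -9], [-9, 2]]
first-kind symbols [ij,l] = (1/2)(d_i g_jl + d_j g_il - d_l g_ij): [xx,x] = E_x/2 = 0, [xx,y] = F_x - E_y/2 = 0, [xy,x] = E_y/2 = -3, [xy,y] = G_x/2 = -27, [yy,x] = F_y - G_x/2 = -6, [yy,y] = G_y/2 = -54
Gamma^x_ij = (G*[ij,x] - F*[ij,y])/(EG - F^2), Gamma^y_ij = (E*[ij,y] - F*[ij,x])/(EG - F^2)
Gamma_xxx = 0, Gamma_xxy = -3/83, Gamma_xyy = -6/83, Gamma_yxx = 0, Gamma_yxy = -27/83, Gamma_yyy = -54/83
X = (5/2, -1/3), Y = (1, 2) at the point

Answer: (nabla_X Y)^x = 2513/498, (nabla_X Y)^y = -90/83


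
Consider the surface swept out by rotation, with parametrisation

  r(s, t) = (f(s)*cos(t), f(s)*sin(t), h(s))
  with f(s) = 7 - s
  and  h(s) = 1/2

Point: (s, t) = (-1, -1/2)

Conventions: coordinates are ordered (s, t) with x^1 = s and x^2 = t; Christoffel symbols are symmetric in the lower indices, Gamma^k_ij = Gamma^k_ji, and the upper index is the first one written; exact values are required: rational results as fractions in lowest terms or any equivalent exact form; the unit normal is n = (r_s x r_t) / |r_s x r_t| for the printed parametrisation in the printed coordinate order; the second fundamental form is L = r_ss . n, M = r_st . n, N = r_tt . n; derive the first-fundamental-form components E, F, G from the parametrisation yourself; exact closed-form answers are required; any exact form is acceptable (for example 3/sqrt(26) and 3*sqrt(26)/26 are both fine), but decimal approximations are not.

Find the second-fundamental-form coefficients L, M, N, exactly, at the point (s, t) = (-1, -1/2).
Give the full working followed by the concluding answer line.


f = 8, f' = -1, f'' = 0, h' = 0, h'' = 0
E = 1, F = 0, G = 64; answer radicand W^2 = 1
unnormalised second-form numerators: l = 0, m = 0, n = 0; L = l/sqrt(1), and similarly M = m/sqrt(W^2), N = n/sqrt(W^2)

Answer: L = 0, M = 0, N = 0


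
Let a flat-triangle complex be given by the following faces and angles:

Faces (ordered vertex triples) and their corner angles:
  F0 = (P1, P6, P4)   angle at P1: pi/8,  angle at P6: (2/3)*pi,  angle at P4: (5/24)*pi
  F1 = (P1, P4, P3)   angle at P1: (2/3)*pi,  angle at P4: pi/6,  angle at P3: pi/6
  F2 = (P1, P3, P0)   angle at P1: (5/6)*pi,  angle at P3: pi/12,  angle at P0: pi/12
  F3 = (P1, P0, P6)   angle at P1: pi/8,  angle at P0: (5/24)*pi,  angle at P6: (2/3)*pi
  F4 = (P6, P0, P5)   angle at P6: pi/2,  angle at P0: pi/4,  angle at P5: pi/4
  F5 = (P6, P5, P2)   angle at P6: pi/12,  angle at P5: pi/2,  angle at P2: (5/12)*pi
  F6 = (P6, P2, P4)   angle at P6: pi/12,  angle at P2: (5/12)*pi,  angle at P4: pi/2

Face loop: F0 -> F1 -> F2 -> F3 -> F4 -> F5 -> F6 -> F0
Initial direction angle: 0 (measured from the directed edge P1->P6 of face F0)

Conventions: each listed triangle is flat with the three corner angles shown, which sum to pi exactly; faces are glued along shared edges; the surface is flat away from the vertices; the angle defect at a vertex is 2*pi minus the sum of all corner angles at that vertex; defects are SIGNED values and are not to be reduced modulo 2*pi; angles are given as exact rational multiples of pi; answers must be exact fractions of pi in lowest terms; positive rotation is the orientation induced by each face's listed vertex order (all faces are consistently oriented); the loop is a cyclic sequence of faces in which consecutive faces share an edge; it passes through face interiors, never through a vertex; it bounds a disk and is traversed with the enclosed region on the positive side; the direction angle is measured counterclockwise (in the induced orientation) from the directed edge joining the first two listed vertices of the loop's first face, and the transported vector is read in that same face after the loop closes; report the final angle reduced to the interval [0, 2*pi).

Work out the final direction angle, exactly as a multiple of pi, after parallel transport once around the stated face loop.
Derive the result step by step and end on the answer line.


enclosed vertex P1: corner angles sum to (7/4)*pi, defect = 2*pi - (7/4)*pi = pi/4
enclosed vertex P6: corner angles sum to 2*pi, defect = 2*pi - 2*pi = 0
transport around the loop rotates by the sum of enclosed defects; add to the initial angle mod 2*pi
final angle = 0 + pi/4 = pi/4 (mod 2*pi)

Answer: final direction angle = pi/4


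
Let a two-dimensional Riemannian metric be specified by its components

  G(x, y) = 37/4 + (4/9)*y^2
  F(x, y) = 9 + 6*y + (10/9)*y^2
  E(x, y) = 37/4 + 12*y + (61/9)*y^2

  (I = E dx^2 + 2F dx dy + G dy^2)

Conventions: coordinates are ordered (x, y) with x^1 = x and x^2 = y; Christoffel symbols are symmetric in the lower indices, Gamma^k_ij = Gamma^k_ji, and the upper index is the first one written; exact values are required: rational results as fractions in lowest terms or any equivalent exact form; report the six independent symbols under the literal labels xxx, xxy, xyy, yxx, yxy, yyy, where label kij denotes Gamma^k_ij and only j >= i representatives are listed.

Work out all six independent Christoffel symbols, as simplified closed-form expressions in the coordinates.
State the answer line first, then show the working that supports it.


Answer: Gamma_xxx = (9760*y^3 + 61344*y^2 + 125712*y + 69984)/(2304*y^4 - 10368*y^3 + 14004*y^2 + 3888*y + 5913), Gamma_xxy = (3904*y^3 + 3456*y^2 + 81252*y + 71928)/(2304*y^4 - 10368*y^3 + 14004*y^2 + 3888*y + 5913), Gamma_xyy = (640*y^3 + 21456*y + 71928)/(2304*y^4 - 10368*y^3 + 14004*y^2 + 3888*y + 5913), Gamma_yxx = (-59536*y^3 - 158112*y^2 - 174564*y - 71928)/(2304*y^4 - 10368*y^3 + 14004*y^2 + 3888*y + 5913), Gamma_yxy = (-9760*y^3 - 61344*y^2 - 125712*y - 69984)/(2304*y^4 - 10368*y^3 + 14004*y^2 + 3888*y + 5913), Gamma_yyy = (704*y^3 - 19008*y^2 - 67248*y - 69984)/(2304*y^4 - 10368*y^3 + 14004*y^2 + 3888*y + 5913)

E = 37/4 + 12*y + (61/9)*y^2; F = 9 + 6*y + (10/9)*y^2; G = 37/4 + (4/9)*y^2
Gamma^k_ij = (1/2) g^{kl} (d_i g_jl + d_j g_il - d_l g_ij), with g^inv = (1/(EG-F^2)) [[G, -F], [-F, E]]
first partials: E_x = 0, E_y = 12 + (122/9)*y, F_x = 0, F_y = 6 + (20/9)*y, G_x = 0, G_y = (8/9)*y
D = EG - F^2 = 73/16 + 3*y + (389/36)*y^2 - 8*y^3 + (16/9)*y^4
expanded: Gamma^x_xx = (G E_x - 2F F_x + F E_y)/(2D), Gamma^x_xy = (G E_y - F G_x)/(2D), Gamma^x_yy = (2G F_y - G G_x - F G_y)/(2D), Gamma^y_xx = (2E F_x - E E_y - F E_x)/(2D), Gamma^y_xy = (E G_x - F E_y)/(2D), Gamma^y_yy = (E G_y - 2F F_y + F G_x)/(2D); substitute and cancel common factors


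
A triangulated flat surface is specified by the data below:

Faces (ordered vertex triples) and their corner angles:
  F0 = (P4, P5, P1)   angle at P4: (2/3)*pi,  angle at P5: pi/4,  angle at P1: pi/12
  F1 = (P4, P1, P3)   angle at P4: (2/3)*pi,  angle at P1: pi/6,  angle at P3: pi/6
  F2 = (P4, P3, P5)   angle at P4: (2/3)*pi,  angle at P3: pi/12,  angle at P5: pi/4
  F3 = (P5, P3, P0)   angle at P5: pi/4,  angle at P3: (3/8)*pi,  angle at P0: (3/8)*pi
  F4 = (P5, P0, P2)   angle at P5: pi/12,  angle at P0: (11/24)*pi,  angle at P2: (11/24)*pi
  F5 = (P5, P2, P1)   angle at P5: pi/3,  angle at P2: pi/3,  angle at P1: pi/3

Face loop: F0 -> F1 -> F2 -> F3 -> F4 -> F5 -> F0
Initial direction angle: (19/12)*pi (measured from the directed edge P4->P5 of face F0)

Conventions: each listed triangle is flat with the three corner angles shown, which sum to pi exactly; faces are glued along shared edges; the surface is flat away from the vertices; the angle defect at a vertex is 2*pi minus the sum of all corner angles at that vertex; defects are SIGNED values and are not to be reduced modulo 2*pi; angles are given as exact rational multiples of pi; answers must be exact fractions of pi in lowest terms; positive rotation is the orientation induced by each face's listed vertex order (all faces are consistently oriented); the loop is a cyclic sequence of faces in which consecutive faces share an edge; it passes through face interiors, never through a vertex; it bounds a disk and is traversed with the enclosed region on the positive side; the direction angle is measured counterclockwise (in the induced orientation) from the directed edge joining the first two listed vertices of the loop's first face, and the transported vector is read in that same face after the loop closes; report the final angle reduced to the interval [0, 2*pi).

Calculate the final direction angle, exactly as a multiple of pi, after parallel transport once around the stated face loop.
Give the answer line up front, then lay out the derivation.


Answer: final direction angle = (5/12)*pi

enclosed vertex P4: corner angles sum to 2*pi, defect = 2*pi - 2*pi = 0
enclosed vertex P5: corner angles sum to (7/6)*pi, defect = 2*pi - (7/6)*pi = (5/6)*pi
the final direction is the initial angle plus the enclosed defects, taken mod 2*pi in the induced orientation
final angle = (19/12)*pi + (5/6)*pi = (5/12)*pi (mod 2*pi)


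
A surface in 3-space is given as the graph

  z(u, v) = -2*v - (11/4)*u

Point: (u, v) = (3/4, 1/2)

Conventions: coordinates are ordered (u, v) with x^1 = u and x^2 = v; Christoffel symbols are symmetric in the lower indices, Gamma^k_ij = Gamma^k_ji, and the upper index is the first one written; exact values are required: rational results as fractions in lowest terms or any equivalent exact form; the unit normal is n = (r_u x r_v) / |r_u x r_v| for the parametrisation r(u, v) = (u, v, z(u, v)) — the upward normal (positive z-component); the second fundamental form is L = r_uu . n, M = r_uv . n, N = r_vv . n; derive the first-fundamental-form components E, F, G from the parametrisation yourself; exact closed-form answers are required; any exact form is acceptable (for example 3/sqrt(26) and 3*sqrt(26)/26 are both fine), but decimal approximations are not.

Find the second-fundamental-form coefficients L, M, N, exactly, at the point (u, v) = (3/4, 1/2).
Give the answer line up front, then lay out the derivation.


Answer: L = 0, M = 0, N = 0

z_u = -11/4, z_v = -2, z_uu = 0, z_uv = 0, z_vv = 0
E = 137/16, F = 11/2, G = 5; answer radicand W^2 = 201/16
unnormalised second-form numerators: l = 0, m = 0, n = 0; L = l/sqrt(201/16), and similarly M = m/sqrt(W^2), N = n/sqrt(W^2)


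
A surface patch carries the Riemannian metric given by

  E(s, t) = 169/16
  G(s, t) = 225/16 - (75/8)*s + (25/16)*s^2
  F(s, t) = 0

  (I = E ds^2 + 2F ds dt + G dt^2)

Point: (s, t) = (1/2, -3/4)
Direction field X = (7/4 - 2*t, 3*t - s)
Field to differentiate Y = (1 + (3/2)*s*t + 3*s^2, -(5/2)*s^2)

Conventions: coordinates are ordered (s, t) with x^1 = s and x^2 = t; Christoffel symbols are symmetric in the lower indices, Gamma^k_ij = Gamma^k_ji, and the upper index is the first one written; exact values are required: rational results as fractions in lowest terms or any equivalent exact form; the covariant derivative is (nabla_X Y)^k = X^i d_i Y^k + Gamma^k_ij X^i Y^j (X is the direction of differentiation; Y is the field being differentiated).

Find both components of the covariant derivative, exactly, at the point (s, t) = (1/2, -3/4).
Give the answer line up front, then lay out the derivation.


Answer: (nabla_X Y)^s = 50477/10816, (nabla_X Y)^t = -961/160

E = 169/16, F = 0, G = 625/64 at the point
E_s = 0, E_t = 0, F_s = 0, F_t = 0, G_s = -125/16, G_t = 0
EG - F^2 = 105625/1024;  g^inv = (1024/105625) * [[625/64, 0], [0, 169/16]]
first-kind symbols [ij,l] = (1/2)(d_i g_jl + d_j g_il - d_l g_ij): [ss,s] = E_s/2 = 0, [ss,t] = F_s - E_t/2 = 0, [st,s] = E_t/2 = 0, [st,t] = G_s/2 = -125/32, [tt,s] = F_t - G_s/2 = 125/32, [tt,t] = G_t/2 = 0
Gamma^s_ij = (G*[ij,s] - F*[ij,t])/(EG - F^2), Gamma^t_ij = (E*[ij,t] - F*[ij,s])/(EG - F^2)
Gamma_sss = 0, Gamma_sst = 0, Gamma_stt = 125/338, Gamma_tss = 0, Gamma_tst = -2/5, Gamma_ttt = 0
X = (13/4, -11/4), Y = (19/16, -5/8) at the point


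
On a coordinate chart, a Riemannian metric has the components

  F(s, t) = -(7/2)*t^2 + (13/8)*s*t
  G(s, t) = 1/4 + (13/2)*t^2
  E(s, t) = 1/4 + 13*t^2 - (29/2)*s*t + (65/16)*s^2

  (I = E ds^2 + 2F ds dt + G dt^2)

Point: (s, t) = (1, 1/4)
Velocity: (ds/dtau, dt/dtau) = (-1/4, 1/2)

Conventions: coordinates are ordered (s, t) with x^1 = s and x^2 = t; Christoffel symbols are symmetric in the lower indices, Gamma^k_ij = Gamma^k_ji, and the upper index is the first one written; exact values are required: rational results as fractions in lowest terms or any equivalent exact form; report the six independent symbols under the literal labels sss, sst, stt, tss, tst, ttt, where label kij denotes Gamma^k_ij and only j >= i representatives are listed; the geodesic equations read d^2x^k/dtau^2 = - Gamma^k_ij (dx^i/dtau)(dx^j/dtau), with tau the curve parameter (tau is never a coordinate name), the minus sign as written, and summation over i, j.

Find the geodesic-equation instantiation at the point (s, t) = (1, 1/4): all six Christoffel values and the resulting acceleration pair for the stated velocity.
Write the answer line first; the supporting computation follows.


Answer: Gamma_sss = 37/54, Gamma_sst = -224/81, Gamma_stt = -11/27, Gamma_tss = 176/27, Gamma_tst = 64/81, Gamma_ttt = 70/27; accelerations (d^2s/dtau^2, d^2t/dtau^2) = (-1639/2592, -139/162)

E = 3/2, F = 3/16, G = 21/32 at the point
E_s = 9/2, E_t = -8, F_s = 13/32, F_t = -1/8, G_s = 0, G_t = 13/4
EG - F^2 = 243/256;  g^inv = (256/243) * [[21/32, -3/16], [-3/16, 3/2]]
first-kind symbols [ij,l] = (1/2)(d_i g_jl + d_j g_il - d_l g_ij): [ss,s] = E_s/2 = 9/4, [ss,t] = F_s - E_t/2 = 141/32, [st,s] = E_t/2 = -4, [st,t] = G_s/2 = 0, [tt,s] = F_t - G_s/2 = -1/8, [tt,t] = G_t/2 = 13/8
Gamma^s_ij = (G*[ij,s] - F*[ij,t])/(EG - F^2), Gamma^t_ij = (E*[ij,t] - F*[ij,s])/(EG - F^2)
Gamma_sss = 37/54, Gamma_sst = -224/81, Gamma_stt = -11/27, Gamma_tss = 176/27, Gamma_tst = 64/81, Gamma_ttt = 70/27
d^2s/dtau^2 = -(Gamma_sss*(-1/4)^2 + 2*Gamma_sst*(-1/4)*(1/2) + Gamma_stt*(1/2)^2) = -1639/2592
d^2t/dtau^2 = -(Gamma_tss*(-1/4)^2 + 2*Gamma_tst*(-1/4)*(1/2) + Gamma_ttt*(1/2)^2) = -139/162


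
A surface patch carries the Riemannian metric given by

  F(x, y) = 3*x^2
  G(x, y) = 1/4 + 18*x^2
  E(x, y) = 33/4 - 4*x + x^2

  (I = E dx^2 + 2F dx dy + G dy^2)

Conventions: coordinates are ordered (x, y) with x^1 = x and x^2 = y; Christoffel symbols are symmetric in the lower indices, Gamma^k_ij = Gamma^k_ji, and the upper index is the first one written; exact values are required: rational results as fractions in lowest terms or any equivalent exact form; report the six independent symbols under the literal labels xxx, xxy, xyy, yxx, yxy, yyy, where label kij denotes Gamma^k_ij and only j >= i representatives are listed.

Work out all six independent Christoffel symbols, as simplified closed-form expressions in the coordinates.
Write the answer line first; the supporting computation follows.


Answer: Gamma_xxx = (-576*x^2 + 4*x - 8)/(144*x^4 - 1152*x^3 + 2380*x^2 - 16*x + 33), Gamma_xxy = -864*x^3/(144*x^4 - 1152*x^3 + 2380*x^2 - 16*x + 33), Gamma_xyy = (-5184*x^3 - 72*x)/(144*x^4 - 1152*x^3 + 2380*x^2 - 16*x + 33), Gamma_yxx = (48*x^3 - 288*x^2 + 792*x)/(144*x^4 - 1152*x^3 + 2380*x^2 - 16*x + 33), Gamma_yxy = (288*x^3 - 1152*x^2 + 2376*x)/(144*x^4 - 1152*x^3 + 2380*x^2 - 16*x + 33), Gamma_yyy = 864*x^3/(144*x^4 - 1152*x^3 + 2380*x^2 - 16*x + 33)

E = 33/4 - 4*x + x^2; F = 3*x^2; G = 1/4 + 18*x^2
Gamma^k_ij = (1/2) g^{kl} (d_i g_jl + d_j g_il - d_l g_ij), with g^inv = (1/(EG-F^2)) [[G, -F], [-F, E]]
first partials: E_x = -4 + 2*x, E_y = 0, F_x = 6*x, F_y = 0, G_x = 36*x, G_y = 0
D = EG - F^2 = 33/16 - x + (595/4)*x^2 - 72*x^3 + 9*x^4
expanded: Gamma^x_xx = (G E_x - 2F F_x + F E_y)/(2D), Gamma^x_xy = (G E_y - F G_x)/(2D), Gamma^x_yy = (2G F_y - G G_x - F G_y)/(2D), Gamma^y_xx = (2E F_x - E E_y - F E_x)/(2D), Gamma^y_xy = (E G_x - F E_y)/(2D), Gamma^y_yy = (E G_y - 2F F_y + F G_x)/(2D); substitute and cancel common factors


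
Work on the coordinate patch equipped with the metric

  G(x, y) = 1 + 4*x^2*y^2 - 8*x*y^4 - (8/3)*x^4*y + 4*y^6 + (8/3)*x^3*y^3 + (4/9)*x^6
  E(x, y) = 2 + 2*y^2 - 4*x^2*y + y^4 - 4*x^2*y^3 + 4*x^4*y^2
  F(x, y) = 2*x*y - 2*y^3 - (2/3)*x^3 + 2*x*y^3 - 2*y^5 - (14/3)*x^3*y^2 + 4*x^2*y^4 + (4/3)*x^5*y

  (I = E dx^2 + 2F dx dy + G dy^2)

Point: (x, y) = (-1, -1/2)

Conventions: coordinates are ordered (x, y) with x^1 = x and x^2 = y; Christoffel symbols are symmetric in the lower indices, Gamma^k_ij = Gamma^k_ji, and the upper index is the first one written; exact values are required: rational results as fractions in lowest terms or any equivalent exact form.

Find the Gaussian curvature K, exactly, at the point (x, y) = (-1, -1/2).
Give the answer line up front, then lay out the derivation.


Answer: K = -10368/491401

E = 97/16, F = 69/16, G = 673/144, EG - F^2 = 701/72 at the point
E_x = -9, E_y = -27/2, F_x = -127/12, F_y = -109/8, G_x = -23/2, G_y = -161/12
E_yy = 27, F_xy = 169/6, G_xx = 100/3
Compute both Brioschi determinants and normalise by (EG - F^2)^2.
M1 = [[-E_yy/2 + F_xy - G_xx/2, E_x/2, F_x - E_y/2], [F_y - G_x/2, E, F], [G_y/2, F, G]] = [[-2, -9/2, -23/6], [-63/8, 97/16, 69/16], [-161/24, 69/16, 673/144]]; det M1 = -645/8
M2 = [[0, E_y/2, G_x/2], [E_y/2, E, F], [G_x/2, F, G]] = [[0, -27/4, -23/4], [-27/4, 97/16, 69/16], [-23/4, 69/16, 673/144]]; det M2 = -629/8
det M1 - det M2 = -2; K = -2 / (701/72)^2 = -10368/491401


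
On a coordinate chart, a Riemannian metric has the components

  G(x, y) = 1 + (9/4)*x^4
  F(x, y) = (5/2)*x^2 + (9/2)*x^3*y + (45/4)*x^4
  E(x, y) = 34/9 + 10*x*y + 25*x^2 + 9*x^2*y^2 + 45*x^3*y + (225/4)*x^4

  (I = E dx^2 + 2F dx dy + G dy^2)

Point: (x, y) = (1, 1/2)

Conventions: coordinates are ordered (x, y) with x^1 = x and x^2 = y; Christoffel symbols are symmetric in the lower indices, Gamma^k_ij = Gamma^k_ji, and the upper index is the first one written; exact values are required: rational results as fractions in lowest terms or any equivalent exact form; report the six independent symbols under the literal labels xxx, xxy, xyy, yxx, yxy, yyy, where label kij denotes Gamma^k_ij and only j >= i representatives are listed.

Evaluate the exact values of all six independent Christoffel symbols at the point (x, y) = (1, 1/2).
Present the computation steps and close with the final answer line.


E = 1033/9, F = 16, G = 13/4 at the point
E_x = 352, E_y = 64, F_x = 227/4, F_y = 9/2, G_x = 9, G_y = 0
EG - F^2 = 4213/36;  g^inv = (36/4213) * [[13/4, -16], [-16, 1033/9]]
first-kind symbols [ij,l] = (1/2)(d_i g_jl + d_j g_il - d_l g_ij): [xx,x] = E_x/2 = 176, [xx,y] = F_x - E_y/2 = 99/4, [xy,x] = E_y/2 = 32, [xy,y] = G_x/2 = 9/2, [yy,x] = F_y - G_x/2 = 0, [yy,y] = G_y/2 = 0
Gamma^x_ij = (G*[ij,x] - F*[ij,y])/(EG - F^2), Gamma^y_ij = (E*[ij,y] - F*[ij,x])/(EG - F^2)

Answer: Gamma_xxx = 576/383, Gamma_xxy = 1152/4213, Gamma_xyy = 0, Gamma_yxx = 81/383, Gamma_yxy = 162/4213, Gamma_yyy = 0


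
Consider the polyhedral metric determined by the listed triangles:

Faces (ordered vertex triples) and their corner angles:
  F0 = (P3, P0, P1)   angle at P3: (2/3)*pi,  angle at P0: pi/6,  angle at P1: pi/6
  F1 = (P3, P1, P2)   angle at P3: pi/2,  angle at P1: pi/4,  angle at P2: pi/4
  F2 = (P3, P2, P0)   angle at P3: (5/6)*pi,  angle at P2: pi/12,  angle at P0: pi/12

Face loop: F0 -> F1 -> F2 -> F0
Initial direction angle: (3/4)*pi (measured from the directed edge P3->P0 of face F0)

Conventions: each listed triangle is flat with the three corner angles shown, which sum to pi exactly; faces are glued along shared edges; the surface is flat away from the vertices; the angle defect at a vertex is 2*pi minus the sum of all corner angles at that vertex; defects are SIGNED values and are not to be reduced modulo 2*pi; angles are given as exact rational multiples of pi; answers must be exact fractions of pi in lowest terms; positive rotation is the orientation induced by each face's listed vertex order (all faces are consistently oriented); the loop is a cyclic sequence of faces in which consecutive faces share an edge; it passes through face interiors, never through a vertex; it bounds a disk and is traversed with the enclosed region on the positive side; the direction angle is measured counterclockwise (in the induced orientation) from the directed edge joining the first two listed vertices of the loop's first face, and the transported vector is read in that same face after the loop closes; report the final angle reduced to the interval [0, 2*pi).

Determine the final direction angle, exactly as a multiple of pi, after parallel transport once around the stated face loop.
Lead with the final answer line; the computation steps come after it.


Answer: final direction angle = (3/4)*pi

enclosed vertex P3: corner angles sum to 2*pi, defect = 2*pi - 2*pi = 0
final direction = starting direction + enclosed defect total, reduced mod 2*pi (induced orientation)
final angle = (3/4)*pi + 0 = (3/4)*pi (mod 2*pi)


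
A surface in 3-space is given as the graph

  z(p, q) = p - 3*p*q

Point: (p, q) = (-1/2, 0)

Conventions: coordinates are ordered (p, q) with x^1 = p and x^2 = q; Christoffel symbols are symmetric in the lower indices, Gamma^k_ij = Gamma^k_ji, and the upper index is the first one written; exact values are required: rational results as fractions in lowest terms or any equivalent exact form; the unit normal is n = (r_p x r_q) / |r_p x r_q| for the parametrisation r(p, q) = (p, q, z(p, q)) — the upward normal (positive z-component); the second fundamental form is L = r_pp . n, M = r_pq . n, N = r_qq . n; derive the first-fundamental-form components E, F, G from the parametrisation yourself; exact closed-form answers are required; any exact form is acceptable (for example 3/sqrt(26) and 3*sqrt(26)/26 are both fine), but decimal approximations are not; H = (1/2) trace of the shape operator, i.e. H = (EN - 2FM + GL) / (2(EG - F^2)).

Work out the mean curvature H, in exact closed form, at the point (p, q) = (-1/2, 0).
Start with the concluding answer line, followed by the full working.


Answer: H = 36*sqrt(17)/289

z_p = 1, z_q = 3/2, z_pp = 0, z_pq = -3, z_qq = 0
E = 2, F = 3/2, G = 13/4; answer radicand W^2 = 17/4
unnormalised second-form numerators: l = 0, m = -3, n = 0; L = l/sqrt(17/4), and similarly M = m/sqrt(W^2), N = n/sqrt(W^2)
H = (E*n - 2*F*m + G*l) / (2*(EG - F^2)*sqrt(W^2)); E*n - 2*F*m + G*l = 9, EG - F^2 = 17/4, so H = (18/17)/sqrt(17/4)


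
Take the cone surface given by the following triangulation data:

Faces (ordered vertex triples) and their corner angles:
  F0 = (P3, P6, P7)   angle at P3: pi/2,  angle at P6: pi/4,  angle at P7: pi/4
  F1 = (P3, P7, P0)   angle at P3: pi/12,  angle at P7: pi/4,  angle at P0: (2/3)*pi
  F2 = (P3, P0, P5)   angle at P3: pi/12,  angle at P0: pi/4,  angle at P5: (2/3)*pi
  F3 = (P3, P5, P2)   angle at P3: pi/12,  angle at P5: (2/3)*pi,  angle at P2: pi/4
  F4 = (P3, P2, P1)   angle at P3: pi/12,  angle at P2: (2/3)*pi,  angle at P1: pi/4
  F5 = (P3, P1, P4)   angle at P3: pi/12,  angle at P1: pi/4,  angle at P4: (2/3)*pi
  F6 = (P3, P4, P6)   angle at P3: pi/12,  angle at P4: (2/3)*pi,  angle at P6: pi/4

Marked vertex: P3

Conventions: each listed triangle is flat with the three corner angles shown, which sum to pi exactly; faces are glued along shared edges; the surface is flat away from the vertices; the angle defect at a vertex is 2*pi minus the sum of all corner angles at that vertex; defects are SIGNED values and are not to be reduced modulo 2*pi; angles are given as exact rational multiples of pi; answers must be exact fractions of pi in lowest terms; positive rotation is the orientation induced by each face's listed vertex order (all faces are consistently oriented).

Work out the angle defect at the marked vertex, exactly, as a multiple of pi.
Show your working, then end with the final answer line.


Sum of corner angles at P3: pi
defect = 2*pi - pi

Answer: defect(P3) = pi


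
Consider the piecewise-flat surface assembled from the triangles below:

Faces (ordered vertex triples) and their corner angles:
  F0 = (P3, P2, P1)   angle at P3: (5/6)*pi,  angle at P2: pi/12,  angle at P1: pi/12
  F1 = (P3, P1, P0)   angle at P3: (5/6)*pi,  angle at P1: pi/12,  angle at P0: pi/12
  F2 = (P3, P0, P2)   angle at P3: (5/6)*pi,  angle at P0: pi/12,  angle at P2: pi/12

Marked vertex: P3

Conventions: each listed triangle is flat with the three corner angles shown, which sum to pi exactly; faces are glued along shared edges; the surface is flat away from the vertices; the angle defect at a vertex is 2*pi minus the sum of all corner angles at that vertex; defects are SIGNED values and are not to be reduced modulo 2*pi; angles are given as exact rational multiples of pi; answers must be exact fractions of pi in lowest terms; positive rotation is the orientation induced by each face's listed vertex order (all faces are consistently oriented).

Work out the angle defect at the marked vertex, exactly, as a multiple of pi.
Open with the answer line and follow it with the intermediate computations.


Answer: defect(P3) = -pi/2

Sum of corner angles at P3: (5/2)*pi
defect = 2*pi - (5/2)*pi


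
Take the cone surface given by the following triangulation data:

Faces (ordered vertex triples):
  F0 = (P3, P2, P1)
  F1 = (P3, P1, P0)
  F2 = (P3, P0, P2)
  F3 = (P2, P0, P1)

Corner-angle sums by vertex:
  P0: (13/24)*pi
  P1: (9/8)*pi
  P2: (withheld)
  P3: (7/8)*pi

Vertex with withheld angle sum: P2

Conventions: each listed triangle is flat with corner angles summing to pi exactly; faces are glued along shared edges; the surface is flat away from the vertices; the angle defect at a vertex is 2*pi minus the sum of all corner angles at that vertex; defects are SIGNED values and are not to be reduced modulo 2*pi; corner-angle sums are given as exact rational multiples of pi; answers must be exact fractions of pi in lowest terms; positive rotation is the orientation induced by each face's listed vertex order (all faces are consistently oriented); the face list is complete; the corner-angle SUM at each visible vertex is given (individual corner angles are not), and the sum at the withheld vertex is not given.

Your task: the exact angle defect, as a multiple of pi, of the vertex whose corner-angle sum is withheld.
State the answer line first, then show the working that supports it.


Answer: defect(P2) = (13/24)*pi

V = 4, E = 6, F = 4; chi = V - E + F = 2
Gauss-Bonnet: total defect = 2*pi*chi = 4*pi; visible defects sum to (83/24)*pi


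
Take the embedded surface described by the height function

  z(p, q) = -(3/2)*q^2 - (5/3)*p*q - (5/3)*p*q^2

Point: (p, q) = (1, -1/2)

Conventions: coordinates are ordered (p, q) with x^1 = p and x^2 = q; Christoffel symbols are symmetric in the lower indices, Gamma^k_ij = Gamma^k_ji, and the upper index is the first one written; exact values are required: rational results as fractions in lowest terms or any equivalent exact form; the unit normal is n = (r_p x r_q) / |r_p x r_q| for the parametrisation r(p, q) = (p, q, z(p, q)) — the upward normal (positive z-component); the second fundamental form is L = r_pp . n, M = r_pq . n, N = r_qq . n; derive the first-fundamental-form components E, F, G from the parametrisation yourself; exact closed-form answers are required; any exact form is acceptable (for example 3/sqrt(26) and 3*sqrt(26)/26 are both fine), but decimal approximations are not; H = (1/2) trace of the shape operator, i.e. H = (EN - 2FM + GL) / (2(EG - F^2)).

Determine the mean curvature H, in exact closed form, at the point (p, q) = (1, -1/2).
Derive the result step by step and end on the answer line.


z_p = 5/12, z_q = 3/2, z_pp = 0, z_pq = 0, z_qq = -19/3
E = 169/144, F = 5/8, G = 13/4; answer radicand W^2 = 493/144
unnormalised second-form numerators: l = 0, m = 0, n = -19/3; L = l/sqrt(493/144), and similarly M = m/sqrt(W^2), N = n/sqrt(W^2)
H = (E*n - 2*F*m + G*l) / (2*(EG - F^2)*sqrt(W^2)); E*n - 2*F*m + G*l = -3211/432, EG - F^2 = 493/144, so H = (-3211/2958)/sqrt(493/144)

Answer: H = -6422*sqrt(493)/243049


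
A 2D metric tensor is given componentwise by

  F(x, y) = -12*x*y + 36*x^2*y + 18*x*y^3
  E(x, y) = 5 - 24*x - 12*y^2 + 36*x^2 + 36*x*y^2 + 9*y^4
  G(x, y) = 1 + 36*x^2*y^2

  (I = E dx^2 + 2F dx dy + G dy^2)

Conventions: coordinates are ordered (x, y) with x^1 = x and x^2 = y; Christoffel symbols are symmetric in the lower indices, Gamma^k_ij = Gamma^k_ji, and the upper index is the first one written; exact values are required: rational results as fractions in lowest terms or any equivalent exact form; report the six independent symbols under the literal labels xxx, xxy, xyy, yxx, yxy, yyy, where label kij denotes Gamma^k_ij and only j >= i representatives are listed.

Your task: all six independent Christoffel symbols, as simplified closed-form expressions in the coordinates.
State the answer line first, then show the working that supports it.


Answer: Gamma_xxx = (36*x + 18*y^2 - 12)/(36*x^2*y^2 + 36*x^2 + 36*x*y^2 - 24*x + 9*y^4 - 12*y^2 + 5), Gamma_xxy = (36*x*y + 18*y^3 - 12*y)/(36*x^2*y^2 + 36*x^2 + 36*x*y^2 - 24*x + 9*y^4 - 12*y^2 + 5), Gamma_xyy = (36*x^2 + 18*x*y^2 - 12*x)/(36*x^2*y^2 + 36*x^2 + 36*x*y^2 - 24*x + 9*y^4 - 12*y^2 + 5), Gamma_yxx = 36*x*y/(36*x^2*y^2 + 36*x^2 + 36*x*y^2 - 24*x + 9*y^4 - 12*y^2 + 5), Gamma_yxy = 36*x*y^2/(36*x^2*y^2 + 36*x^2 + 36*x*y^2 - 24*x + 9*y^4 - 12*y^2 + 5), Gamma_yyy = 36*x^2*y/(36*x^2*y^2 + 36*x^2 + 36*x*y^2 - 24*x + 9*y^4 - 12*y^2 + 5)

E = 5 - 24*x - 12*y^2 + 36*x^2 + 36*x*y^2 + 9*y^4; F = -12*x*y + 36*x^2*y + 18*x*y^3; G = 1 + 36*x^2*y^2
Gamma^k_ij = (1/2) g^{kl} (d_i g_jl + d_j g_il - d_l g_ij), with g^inv = (1/(EG-F^2)) [[G, -F], [-F, E]]
first partials: E_x = -24 + 72*x + 36*y^2, E_y = -24*y + 72*x*y + 36*y^3, F_x = -12*y + 72*x*y + 18*y^3, F_y = -12*x + 36*x^2 + 54*x*y^2, G_x = 72*x*y^2, G_y = 72*x^2*y
D = EG - F^2 = 5 - 24*x - 12*y^2 + 36*x^2 + 36*x*y^2 + 9*y^4 + 36*x^2*y^2
expanded: Gamma^x_xx = (G E_x - 2F F_x + F E_y)/(2D), Gamma^x_xy = (G E_y - F G_x)/(2D), Gamma^x_yy = (2G F_y - G G_x - F G_y)/(2D), Gamma^y_xx = (2E F_x - E E_y - F E_x)/(2D), Gamma^y_xy = (E G_x - F E_y)/(2D), Gamma^y_yy = (E G_y - 2F F_y + F G_x)/(2D); substitute and cancel common factors


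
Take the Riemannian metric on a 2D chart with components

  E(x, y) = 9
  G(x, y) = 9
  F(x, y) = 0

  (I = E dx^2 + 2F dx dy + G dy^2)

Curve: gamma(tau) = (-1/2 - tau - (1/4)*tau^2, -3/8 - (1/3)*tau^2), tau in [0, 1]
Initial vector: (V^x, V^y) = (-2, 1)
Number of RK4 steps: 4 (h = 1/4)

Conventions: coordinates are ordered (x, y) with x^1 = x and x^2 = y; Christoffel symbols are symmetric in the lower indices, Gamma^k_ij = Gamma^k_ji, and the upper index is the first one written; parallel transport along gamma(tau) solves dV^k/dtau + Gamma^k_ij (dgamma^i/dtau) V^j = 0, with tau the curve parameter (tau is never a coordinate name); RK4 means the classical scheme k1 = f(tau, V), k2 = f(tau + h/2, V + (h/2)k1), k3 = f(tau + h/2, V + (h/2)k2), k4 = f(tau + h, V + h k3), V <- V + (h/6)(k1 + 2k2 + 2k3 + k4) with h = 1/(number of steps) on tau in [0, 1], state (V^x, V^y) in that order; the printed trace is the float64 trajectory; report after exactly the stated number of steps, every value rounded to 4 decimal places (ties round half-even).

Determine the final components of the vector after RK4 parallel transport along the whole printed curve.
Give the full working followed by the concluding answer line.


gamma'(tau) = (-1 - (1/2)*tau, -(2/3)*tau); f(tau, V)^k = -Gamma^k_ij(gamma(tau)) gamma'^i(tau) V^j; h = 1/4; intermediate values shown to 6 dp
curve data and Christoffel symbols at the stage parameters:
  tau = 0.000000: gamma = (-0.500000, -0.375000), gamma' = (-1.000000, 0.000000); Gamma_xxx = 0.000000, Gamma_xxy = 0.000000, Gamma_xyy = 0.000000, Gamma_yxx = 0.000000, Gamma_yxy = 0.000000, Gamma_yyy = 0.000000
  tau = 0.125000: gamma = (-0.628906, -0.380208), gamma' = (-1.062500, -0.083333); Gamma_xxx = 0.000000, Gamma_xxy = 0.000000, Gamma_xyy = 0.000000, Gamma_yxx = 0.000000, Gamma_yxy = 0.000000, Gamma_yyy = 0.000000
  tau = 0.250000: gamma = (-0.765625, -0.395833), gamma' = (-1.125000, -0.166667); Gamma_xxx = 0.000000, Gamma_xxy = 0.000000, Gamma_xyy = 0.000000, Gamma_yxx = 0.000000, Gamma_yxy = 0.000000, Gamma_yyy = 0.000000
  tau = 0.375000: gamma = (-0.910156, -0.421875), gamma' = (-1.187500, -0.250000); Gamma_xxx = 0.000000, Gamma_xxy = 0.000000, Gamma_xyy = 0.000000, Gamma_yxx = 0.000000, Gamma_yxy = 0.000000, Gamma_yyy = 0.000000
  tau = 0.500000: gamma = (-1.062500, -0.458333), gamma' = (-1.250000, -0.333333); Gamma_xxx = 0.000000, Gamma_xxy = 0.000000, Gamma_xyy = 0.000000, Gamma_yxx = 0.000000, Gamma_yxy = 0.000000, Gamma_yyy = 0.000000
  tau = 0.625000: gamma = (-1.222656, -0.505208), gamma' = (-1.312500, -0.416667); Gamma_xxx = 0.000000, Gamma_xxy = 0.000000, Gamma_xyy = 0.000000, Gamma_yxx = 0.000000, Gamma_yxy = 0.000000, Gamma_yyy = 0.000000
  tau = 0.750000: gamma = (-1.390625, -0.562500), gamma' = (-1.375000, -0.500000); Gamma_xxx = 0.000000, Gamma_xxy = 0.000000, Gamma_xyy = 0.000000, Gamma_yxx = 0.000000, Gamma_yxy = 0.000000, Gamma_yyy = 0.000000
  tau = 0.875000: gamma = (-1.566406, -0.630208), gamma' = (-1.437500, -0.583333); Gamma_xxx = 0.000000, Gamma_xxy = 0.000000, Gamma_xyy = 0.000000, Gamma_yxx = 0.000000, Gamma_yxy = 0.000000, Gamma_yyy = 0.000000
  tau = 1.000000: gamma = (-1.750000, -0.708333), gamma' = (-1.500000, -0.666667); Gamma_xxx = 0.000000, Gamma_xxy = 0.000000, Gamma_xyy = 0.000000, Gamma_yxx = 0.000000, Gamma_yxy = 0.000000, Gamma_yyy = 0.000000
step 0: V^x = -2.0000, V^y = 1.0000
step 1: k1 = (0.000000, 0.000000), k2 = (0.000000, 0.000000), k3 = (0.000000, 0.000000), k4 = (0.000000, 0.000000); V <- V + (h/6)(k1 + 2k2 + 2k3 + k4): V^x = -2.0000, V^y = 1.0000
step 2: k1 = (0.000000, 0.000000), k2 = (0.000000, 0.000000), k3 = (0.000000, 0.000000), k4 = (0.000000, 0.000000); V <- V + (h/6)(k1 + 2k2 + 2k3 + k4): V^x = -2.0000, V^y = 1.0000
step 3: k1 = (0.000000, 0.000000), k2 = (0.000000, 0.000000), k3 = (0.000000, 0.000000), k4 = (0.000000, 0.000000); V <- V + (h/6)(k1 + 2k2 + 2k3 + k4): V^x = -2.0000, V^y = 1.0000
step 4: k1 = (0.000000, 0.000000), k2 = (0.000000, 0.000000), k3 = (0.000000, 0.000000), k4 = (0.000000, 0.000000); V <- V + (h/6)(k1 + 2k2 + 2k3 + k4): V^x = -2.0000, V^y = 1.0000

Answer: V^x = -2.0000, V^y = 1.0000


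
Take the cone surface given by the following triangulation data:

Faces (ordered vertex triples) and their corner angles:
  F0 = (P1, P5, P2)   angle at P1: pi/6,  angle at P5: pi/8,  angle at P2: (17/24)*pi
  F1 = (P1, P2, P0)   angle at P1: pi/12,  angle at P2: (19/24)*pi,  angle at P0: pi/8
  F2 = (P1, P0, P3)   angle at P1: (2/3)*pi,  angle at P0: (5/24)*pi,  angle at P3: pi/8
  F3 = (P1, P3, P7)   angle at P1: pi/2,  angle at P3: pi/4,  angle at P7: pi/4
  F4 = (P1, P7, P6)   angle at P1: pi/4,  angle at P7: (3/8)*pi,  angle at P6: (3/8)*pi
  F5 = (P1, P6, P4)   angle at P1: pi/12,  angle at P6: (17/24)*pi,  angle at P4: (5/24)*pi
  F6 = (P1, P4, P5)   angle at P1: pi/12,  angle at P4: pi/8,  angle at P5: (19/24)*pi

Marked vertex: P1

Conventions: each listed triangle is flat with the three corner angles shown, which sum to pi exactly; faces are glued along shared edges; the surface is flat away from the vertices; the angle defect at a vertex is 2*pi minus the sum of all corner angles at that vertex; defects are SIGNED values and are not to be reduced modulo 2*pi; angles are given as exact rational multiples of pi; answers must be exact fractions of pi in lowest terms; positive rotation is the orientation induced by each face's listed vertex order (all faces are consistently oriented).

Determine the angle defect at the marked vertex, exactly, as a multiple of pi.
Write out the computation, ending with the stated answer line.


Sum of corner angles at P1: (11/6)*pi
defect = 2*pi - (11/6)*pi

Answer: defect(P1) = pi/6


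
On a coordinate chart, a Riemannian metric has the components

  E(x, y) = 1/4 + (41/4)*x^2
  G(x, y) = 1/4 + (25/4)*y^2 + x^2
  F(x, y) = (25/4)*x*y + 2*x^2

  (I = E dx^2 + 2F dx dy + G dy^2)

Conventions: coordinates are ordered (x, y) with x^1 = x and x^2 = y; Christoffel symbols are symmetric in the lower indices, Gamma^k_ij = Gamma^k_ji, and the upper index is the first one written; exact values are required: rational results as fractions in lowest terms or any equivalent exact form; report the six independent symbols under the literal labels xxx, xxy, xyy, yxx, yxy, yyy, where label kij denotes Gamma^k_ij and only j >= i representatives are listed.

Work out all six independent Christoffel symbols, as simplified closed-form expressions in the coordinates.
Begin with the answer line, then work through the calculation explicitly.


Answer: Gamma_xxx = (36*x^3 - 600*x^2*y + 400*x*y^2 + 41*x)/(100*x^4 - 400*x^3*y + 400*x^2*y^2 + 45*x^2 + 25*y^2 + 1), Gamma_xxy = (-32*x^3 - 100*x^2*y)/(100*x^4 - 400*x^3*y + 400*x^2*y^2 + 45*x^2 + 25*y^2 + 1), Gamma_xyy = (84*x^3 - 200*x^2*y - 100*x*y^2 + 21*x)/(100*x^4 - 400*x^3*y + 400*x^2*y^2 + 45*x^2 + 25*y^2 + 1), Gamma_yxx = (328*x^3 + 16*x + 25*y)/(100*x^4 - 400*x^3*y + 400*x^2*y^2 + 45*x^2 + 25*y^2 + 1), Gamma_yxy = (164*x^3 + 4*x)/(100*x^4 - 400*x^3*y + 400*x^2*y^2 + 45*x^2 + 25*y^2 + 1), Gamma_yyy = (-168*x^3 + 500*x^2*y + 25*y)/(100*x^4 - 400*x^3*y + 400*x^2*y^2 + 45*x^2 + 25*y^2 + 1)

E = 1/4 + (41/4)*x^2; F = (25/4)*x*y + 2*x^2; G = 1/4 + (25/4)*y^2 + x^2
Gamma^k_ij = (1/2) g^{kl} (d_i g_jl + d_j g_il - d_l g_ij), with g^inv = (1/(EG-F^2)) [[G, -F], [-F, E]]
first partials: E_x = (41/2)*x, E_y = 0, F_x = (25/4)*y + 4*x, F_y = (25/4)*x, G_x = 2*x, G_y = (25/2)*y
D = EG - F^2 = 1/16 + (25/16)*y^2 + (45/16)*x^2 + 25*x^2*y^2 - 25*x^3*y + (25/4)*x^4
expanded: Gamma^x_xx = (G E_x - 2F F_x + F E_y)/(2D), Gamma^x_xy = (G E_y - F G_x)/(2D), Gamma^x_yy = (2G F_y - G G_x - F G_y)/(2D), Gamma^y_xx = (2E F_x - E E_y - F E_x)/(2D), Gamma^y_xy = (E G_x - F E_y)/(2D), Gamma^y_yy = (E G_y - 2F F_y + F G_x)/(2D); substitute and cancel common factors


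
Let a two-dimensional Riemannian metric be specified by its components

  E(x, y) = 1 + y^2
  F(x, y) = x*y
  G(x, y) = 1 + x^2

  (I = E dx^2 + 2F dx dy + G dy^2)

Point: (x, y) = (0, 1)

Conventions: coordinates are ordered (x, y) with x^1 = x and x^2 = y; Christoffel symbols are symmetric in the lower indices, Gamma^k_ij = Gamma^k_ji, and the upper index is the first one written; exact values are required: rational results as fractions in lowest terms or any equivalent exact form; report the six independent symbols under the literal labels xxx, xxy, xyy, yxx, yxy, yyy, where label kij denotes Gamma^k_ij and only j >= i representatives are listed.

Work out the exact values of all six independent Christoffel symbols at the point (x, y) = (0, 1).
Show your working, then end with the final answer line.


E = 2, F = 0, G = 1 at the point
E_x = 0, E_y = 2, F_x = 1, F_y = 0, G_x = 0, G_y = 0
EG - F^2 = 2;  g^inv = (1/2) * [[1, 0], [0, 2]]
first-kind symbols [ij,l] = (1/2)(d_i g_jl + d_j g_il - d_l g_ij): [xx,x] = E_x/2 = 0, [xx,y] = F_x - E_y/2 = 0, [xy,x] = E_y/2 = 1, [xy,y] = G_x/2 = 0, [yy,x] = F_y - G_x/2 = 0, [yy,y] = G_y/2 = 0
Gamma^x_ij = (G*[ij,x] - F*[ij,y])/(EG - F^2), Gamma^y_ij = (E*[ij,y] - F*[ij,x])/(EG - F^2)

Answer: Gamma_xxx = 0, Gamma_xxy = 1/2, Gamma_xyy = 0, Gamma_yxx = 0, Gamma_yxy = 0, Gamma_yyy = 0


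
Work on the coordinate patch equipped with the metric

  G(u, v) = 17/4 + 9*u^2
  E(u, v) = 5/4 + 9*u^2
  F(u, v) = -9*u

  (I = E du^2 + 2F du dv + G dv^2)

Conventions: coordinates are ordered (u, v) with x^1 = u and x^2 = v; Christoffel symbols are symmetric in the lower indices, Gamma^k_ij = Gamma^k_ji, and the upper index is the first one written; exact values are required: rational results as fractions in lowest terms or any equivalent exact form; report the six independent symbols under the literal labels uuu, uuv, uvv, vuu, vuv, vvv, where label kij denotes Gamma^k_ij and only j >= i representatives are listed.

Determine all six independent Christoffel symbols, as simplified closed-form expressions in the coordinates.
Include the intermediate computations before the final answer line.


E = 5/4 + 9*u^2; F = -9*u; G = 17/4 + 9*u^2
Gamma^k_ij = (1/2) g^{kl} (d_i g_jl + d_j g_il - d_l g_ij), with g^inv = (1/(EG-F^2)) [[G, -F], [-F, E]]
first partials: E_u = 18*u, E_v = 0, F_u = -9, F_v = 0, G_u = 18*u, G_v = 0
D = EG - F^2 = 85/16 - (63/2)*u^2 + 81*u^4
expanded: Gamma^u_uu = (G E_u - 2F F_u + F E_v)/(2D), Gamma^u_uv = (G E_v - F G_u)/(2D), Gamma^u_vv = (2G F_v - G G_u - F G_v)/(2D), Gamma^v_uu = (2E F_u - E E_v - F E_u)/(2D), Gamma^v_uv = (E G_u - F E_v)/(2D), Gamma^v_vv = (E G_v - 2F F_v + F G_u)/(2D); substitute and cancel common factors

Answer: Gamma_uuu = (1296*u^3 - 684*u)/(1296*u^4 - 504*u^2 + 85), Gamma_uuv = 1296*u^2/(1296*u^4 - 504*u^2 + 85), Gamma_uvv = (-1296*u^3 - 612*u)/(1296*u^4 - 504*u^2 + 85), Gamma_vuu = -180/(1296*u^4 - 504*u^2 + 85), Gamma_vuv = (1296*u^3 + 180*u)/(1296*u^4 - 504*u^2 + 85), Gamma_vvv = -1296*u^2/(1296*u^4 - 504*u^2 + 85)
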